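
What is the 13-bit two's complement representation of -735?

1. Binary of +735:  0001011011111
2. Invert bits:     1110100100000
3. Add 1:           1110100100001

Answer: 1110100100001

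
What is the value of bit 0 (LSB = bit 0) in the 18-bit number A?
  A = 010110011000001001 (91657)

Bit 0 is the 1st from the right.
  010110011000001001
                   ^
That bit is 1.

Answer: 1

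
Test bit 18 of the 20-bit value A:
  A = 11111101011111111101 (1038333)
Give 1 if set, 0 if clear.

Bit 18 is the 19th from the right.
  11111101011111111101
   ^
That bit is 1.

Answer: 1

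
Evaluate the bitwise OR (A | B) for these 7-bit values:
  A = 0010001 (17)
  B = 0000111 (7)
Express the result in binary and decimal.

Apply | to each column (1 where either bit is 1):
  0010001
| 0000111
---------
  0010111

Answer: 0010111 (23)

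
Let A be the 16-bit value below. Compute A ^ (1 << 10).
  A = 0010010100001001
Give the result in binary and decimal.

Mask = 1 << 10 = 0000010000000000
Bit 10 of A is 1; XOR with the mask flips it to 0.
  0010010100001001
^ 0000010000000000
------------------
  0010000100001001

Answer: 0010000100001001 (8457)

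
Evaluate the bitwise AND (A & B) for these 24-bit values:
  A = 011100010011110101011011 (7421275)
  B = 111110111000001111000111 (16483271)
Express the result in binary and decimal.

Apply & to each column (1 only where both bits are 1):
  011100010011110101011011
& 111110111000001111000111
--------------------------
  011100010000000101000011

Answer: 011100010000000101000011 (7405891)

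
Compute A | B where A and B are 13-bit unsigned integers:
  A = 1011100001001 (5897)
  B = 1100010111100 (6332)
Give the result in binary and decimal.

Apply | to each column (1 where either bit is 1):
  1011100001001
| 1100010111100
---------------
  1111110111101

Answer: 1111110111101 (8125)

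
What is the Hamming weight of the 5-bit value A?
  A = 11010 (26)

11010
1-bits at positions (from bit 0 = LSB): 1, 3, 4
Count = 3

Answer: 3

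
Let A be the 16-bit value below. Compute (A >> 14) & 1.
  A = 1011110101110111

Bit 14 is the 15th from the right.
  1011110101110111
   ^
That bit is 0.

Answer: 0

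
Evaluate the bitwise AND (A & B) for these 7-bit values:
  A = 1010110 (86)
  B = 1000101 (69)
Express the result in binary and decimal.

Apply & to each column (1 only where both bits are 1):
  1010110
& 1000101
---------
  1000100

Answer: 1000100 (68)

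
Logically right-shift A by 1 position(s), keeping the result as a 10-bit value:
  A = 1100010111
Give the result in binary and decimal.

Logical shift right by 1: drop the bottom 1 bit(s), prepend 1 zero(s) on the left.
  1100010111  ->  keep [110001011], discard [1], prepend 0
= 0110001011

Answer: 0110001011 (395)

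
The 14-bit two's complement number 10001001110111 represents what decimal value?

MSB is 1, so the value is negative. Find the magnitude:
1. Invert bits:  01110110001000
2. Add 1:        01110110001001  = 7561
3. Apply sign:   -7561

Answer: -7561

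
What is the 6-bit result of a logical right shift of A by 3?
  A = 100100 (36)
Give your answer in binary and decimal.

Logical shift right by 3: drop the bottom 3 bit(s), prepend 3 zero(s) on the left.
  100100  ->  keep [100], discard [100], prepend 000
= 000100

Answer: 000100 (4)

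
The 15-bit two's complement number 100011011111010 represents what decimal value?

MSB is 1, so the value is negative. Find the magnitude:
1. Invert bits:  011100100000101
2. Add 1:        011100100000110  = 14598
3. Apply sign:   -14598

Answer: -14598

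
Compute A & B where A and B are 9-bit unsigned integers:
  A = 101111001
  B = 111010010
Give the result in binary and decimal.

Apply & to each column (1 only where both bits are 1):
  101111001
& 111010010
-----------
  101010000

Answer: 101010000 (336)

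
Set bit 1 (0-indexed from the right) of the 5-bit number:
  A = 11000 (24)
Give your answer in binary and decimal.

Mask = 1 << 1 = 00010
Bit 1 of A is 0, so OR-ing with the mask flips it to 1.
  11000
| 00010
-------
  11010

Answer: 11010 (26)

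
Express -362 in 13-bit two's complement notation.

1. Binary of +362:  0000101101010
2. Invert bits:     1111010010101
3. Add 1:           1111010010110

Answer: 1111010010110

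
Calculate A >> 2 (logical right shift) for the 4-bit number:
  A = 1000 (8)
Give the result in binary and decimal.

Logical shift right by 2: drop the bottom 2 bit(s), prepend 2 zero(s) on the left.
  1000  ->  keep [10], discard [00], prepend 00
= 0010

Answer: 0010 (2)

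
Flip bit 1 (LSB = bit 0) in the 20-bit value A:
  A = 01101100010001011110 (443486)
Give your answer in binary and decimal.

Mask = 1 << 1 = 00000000000000000010
Bit 1 of A is 1; XOR with the mask flips it to 0.
  01101100010001011110
^ 00000000000000000010
----------------------
  01101100010001011100

Answer: 01101100010001011100 (443484)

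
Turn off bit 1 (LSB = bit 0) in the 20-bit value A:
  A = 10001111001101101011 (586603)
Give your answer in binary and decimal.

Mask = ~(1 << 1) = 11111111111111111101
Bit 1 of A is 1, so AND-ing with the mask clears it to 0.
  10001111001101101011
& 11111111111111111101
----------------------
  10001111001101101001

Answer: 10001111001101101001 (586601)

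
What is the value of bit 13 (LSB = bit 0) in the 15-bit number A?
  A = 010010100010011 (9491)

Bit 13 is the 14th from the right.
  010010100010011
   ^
That bit is 1.

Answer: 1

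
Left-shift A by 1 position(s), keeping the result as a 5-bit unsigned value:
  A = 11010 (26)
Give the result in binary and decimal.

Shift left by 1: drop the top 1 bit(s), append 1 zero(s) on the right.
  11010  ->  discard [1], keep [1010], append 0
= 10100

Answer: 10100 (20)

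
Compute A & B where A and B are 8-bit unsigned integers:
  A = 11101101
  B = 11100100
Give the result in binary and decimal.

Apply & to each column (1 only where both bits are 1):
  11101101
& 11100100
----------
  11100100

Answer: 11100100 (228)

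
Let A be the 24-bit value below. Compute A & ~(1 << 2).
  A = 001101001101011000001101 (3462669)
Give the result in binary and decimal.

Mask = ~(1 << 2) = 111111111111111111111011
Bit 2 of A is 1, so AND-ing with the mask clears it to 0.
  001101001101011000001101
& 111111111111111111111011
--------------------------
  001101001101011000001001

Answer: 001101001101011000001001 (3462665)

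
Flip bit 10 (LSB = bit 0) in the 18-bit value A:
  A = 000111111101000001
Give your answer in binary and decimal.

Mask = 1 << 10 = 000000010000000000
Bit 10 of A is 1; XOR with the mask flips it to 0.
  000111111101000001
^ 000000010000000000
--------------------
  000111101101000001

Answer: 000111101101000001 (31553)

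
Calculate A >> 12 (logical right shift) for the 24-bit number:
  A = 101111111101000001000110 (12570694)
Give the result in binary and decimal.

Logical shift right by 12: drop the bottom 12 bit(s), prepend 12 zero(s) on the left.
  101111111101000001000110  ->  keep [101111111101], discard [000001000110], prepend 000000000000
= 000000000000101111111101

Answer: 000000000000101111111101 (3069)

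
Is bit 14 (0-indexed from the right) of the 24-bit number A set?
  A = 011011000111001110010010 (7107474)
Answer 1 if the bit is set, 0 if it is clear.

Bit 14 is the 15th from the right.
  011011000111001110010010
           ^
That bit is 1.

Answer: 1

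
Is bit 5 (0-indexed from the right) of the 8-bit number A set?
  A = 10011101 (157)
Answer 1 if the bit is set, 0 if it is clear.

Bit 5 is the 6th from the right.
  10011101
    ^
That bit is 0.

Answer: 0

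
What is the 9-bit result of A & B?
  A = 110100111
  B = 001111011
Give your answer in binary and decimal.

Apply & to each column (1 only where both bits are 1):
  110100111
& 001111011
-----------
  000100011

Answer: 000100011 (35)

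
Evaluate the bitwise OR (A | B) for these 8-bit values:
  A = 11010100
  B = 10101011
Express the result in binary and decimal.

Apply | to each column (1 where either bit is 1):
  11010100
| 10101011
----------
  11111111

Answer: 11111111 (255)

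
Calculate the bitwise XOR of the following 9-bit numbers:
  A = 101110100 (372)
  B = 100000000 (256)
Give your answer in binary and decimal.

Apply ^ to each column (1 where bits differ):
  101110100
^ 100000000
-----------
  001110100

Answer: 001110100 (116)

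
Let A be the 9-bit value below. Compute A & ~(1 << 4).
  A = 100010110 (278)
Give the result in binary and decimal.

Mask = ~(1 << 4) = 111101111
Bit 4 of A is 1, so AND-ing with the mask clears it to 0.
  100010110
& 111101111
-----------
  100000110

Answer: 100000110 (262)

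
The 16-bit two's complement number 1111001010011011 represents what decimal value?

MSB is 1, so the value is negative. Find the magnitude:
1. Invert bits:  0000110101100100
2. Add 1:        0000110101100101  = 3429
3. Apply sign:   -3429

Answer: -3429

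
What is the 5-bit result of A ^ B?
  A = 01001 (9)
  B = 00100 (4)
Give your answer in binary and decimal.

Apply ^ to each column (1 where bits differ):
  01001
^ 00100
-------
  01101

Answer: 01101 (13)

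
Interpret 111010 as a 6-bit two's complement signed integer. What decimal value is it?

MSB is 1, so the value is negative. Find the magnitude:
1. Invert bits:  000101
2. Add 1:        000110  = 6
3. Apply sign:   -6

Answer: -6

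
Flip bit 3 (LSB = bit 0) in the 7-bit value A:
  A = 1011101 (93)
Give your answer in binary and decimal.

Mask = 1 << 3 = 0001000
Bit 3 of A is 1; XOR with the mask flips it to 0.
  1011101
^ 0001000
---------
  1010101

Answer: 1010101 (85)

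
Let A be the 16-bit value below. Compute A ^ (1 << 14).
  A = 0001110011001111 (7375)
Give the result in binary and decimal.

Mask = 1 << 14 = 0100000000000000
Bit 14 of A is 0; XOR with the mask flips it to 1.
  0001110011001111
^ 0100000000000000
------------------
  0101110011001111

Answer: 0101110011001111 (23759)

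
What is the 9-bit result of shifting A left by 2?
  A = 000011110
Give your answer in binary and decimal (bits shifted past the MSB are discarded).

Shift left by 2: drop the top 2 bit(s), append 2 zero(s) on the right.
  000011110  ->  discard [00], keep [0011110], append 00
= 001111000

Answer: 001111000 (120)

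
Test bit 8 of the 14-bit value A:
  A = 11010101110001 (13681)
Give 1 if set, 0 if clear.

Bit 8 is the 9th from the right.
  11010101110001
       ^
That bit is 1.

Answer: 1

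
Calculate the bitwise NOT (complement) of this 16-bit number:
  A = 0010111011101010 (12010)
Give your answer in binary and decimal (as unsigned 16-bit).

Flip each bit (0->1, 1->0):
  0010111011101010
  1101000100010101

Answer: 1101000100010101 (53525)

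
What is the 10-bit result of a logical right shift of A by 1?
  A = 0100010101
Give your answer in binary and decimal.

Logical shift right by 1: drop the bottom 1 bit(s), prepend 1 zero(s) on the left.
  0100010101  ->  keep [010001010], discard [1], prepend 0
= 0010001010

Answer: 0010001010 (138)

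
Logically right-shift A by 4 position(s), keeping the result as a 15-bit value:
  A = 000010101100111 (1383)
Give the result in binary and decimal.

Logical shift right by 4: drop the bottom 4 bit(s), prepend 4 zero(s) on the left.
  000010101100111  ->  keep [00001010110], discard [0111], prepend 0000
= 000000001010110

Answer: 000000001010110 (86)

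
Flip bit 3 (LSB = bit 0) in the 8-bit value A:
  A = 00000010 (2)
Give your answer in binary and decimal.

Mask = 1 << 3 = 00001000
Bit 3 of A is 0; XOR with the mask flips it to 1.
  00000010
^ 00001000
----------
  00001010

Answer: 00001010 (10)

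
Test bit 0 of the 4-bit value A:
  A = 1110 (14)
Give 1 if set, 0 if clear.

Bit 0 is the 1st from the right.
  1110
     ^
That bit is 0.

Answer: 0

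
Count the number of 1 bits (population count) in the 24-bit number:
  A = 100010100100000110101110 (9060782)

100010100100000110101110
1-bits at positions (from bit 0 = LSB): 1, 2, 3, 5, 7, 8, 14, 17, 19, 23
Count = 10

Answer: 10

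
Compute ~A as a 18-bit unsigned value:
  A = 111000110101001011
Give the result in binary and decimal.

Flip each bit (0->1, 1->0):
  111000110101001011
  000111001010110100

Answer: 000111001010110100 (29364)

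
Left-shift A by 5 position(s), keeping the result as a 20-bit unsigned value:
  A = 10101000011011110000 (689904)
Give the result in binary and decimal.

Shift left by 5: drop the top 5 bit(s), append 5 zero(s) on the right.
  10101000011011110000  ->  discard [10101], keep [000011011110000], append 00000
= 00001101111000000000

Answer: 00001101111000000000 (56832)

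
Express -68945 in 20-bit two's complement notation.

1. Binary of +68945:  00010000110101010001
2. Invert bits:     11101111001010101110
3. Add 1:           11101111001010101111

Answer: 11101111001010101111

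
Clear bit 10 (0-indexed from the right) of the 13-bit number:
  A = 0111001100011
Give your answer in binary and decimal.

Mask = ~(1 << 10) = 1101111111111
Bit 10 of A is 1, so AND-ing with the mask clears it to 0.
  0111001100011
& 1101111111111
---------------
  0101001100011

Answer: 0101001100011 (2659)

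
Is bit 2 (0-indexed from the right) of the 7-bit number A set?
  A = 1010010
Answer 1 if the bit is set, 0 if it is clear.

Bit 2 is the 3rd from the right.
  1010010
      ^
That bit is 0.

Answer: 0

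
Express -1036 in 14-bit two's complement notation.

1. Binary of +1036:  00010000001100
2. Invert bits:     11101111110011
3. Add 1:           11101111110100

Answer: 11101111110100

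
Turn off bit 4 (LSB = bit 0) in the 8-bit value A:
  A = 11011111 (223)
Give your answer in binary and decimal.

Mask = ~(1 << 4) = 11101111
Bit 4 of A is 1, so AND-ing with the mask clears it to 0.
  11011111
& 11101111
----------
  11001111

Answer: 11001111 (207)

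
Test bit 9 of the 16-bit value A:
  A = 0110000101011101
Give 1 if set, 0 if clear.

Bit 9 is the 10th from the right.
  0110000101011101
        ^
That bit is 0.

Answer: 0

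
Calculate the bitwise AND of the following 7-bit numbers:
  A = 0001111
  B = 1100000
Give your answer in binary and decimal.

Apply & to each column (1 only where both bits are 1):
  0001111
& 1100000
---------
  0000000

Answer: 0000000 (0)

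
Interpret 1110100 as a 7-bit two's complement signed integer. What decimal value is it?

MSB is 1, so the value is negative. Find the magnitude:
1. Invert bits:  0001011
2. Add 1:        0001100  = 12
3. Apply sign:   -12

Answer: -12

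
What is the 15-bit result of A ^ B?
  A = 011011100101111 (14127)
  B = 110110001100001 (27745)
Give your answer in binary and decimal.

Apply ^ to each column (1 where bits differ):
  011011100101111
^ 110110001100001
-----------------
  101101101001110

Answer: 101101101001110 (23374)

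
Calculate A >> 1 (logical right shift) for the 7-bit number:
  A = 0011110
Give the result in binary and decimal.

Logical shift right by 1: drop the bottom 1 bit(s), prepend 1 zero(s) on the left.
  0011110  ->  keep [001111], discard [0], prepend 0
= 0001111

Answer: 0001111 (15)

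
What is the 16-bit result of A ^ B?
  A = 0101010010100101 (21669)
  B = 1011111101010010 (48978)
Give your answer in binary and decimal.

Apply ^ to each column (1 where bits differ):
  0101010010100101
^ 1011111101010010
------------------
  1110101111110111

Answer: 1110101111110111 (60407)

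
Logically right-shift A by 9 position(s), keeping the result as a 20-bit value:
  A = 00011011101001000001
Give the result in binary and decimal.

Logical shift right by 9: drop the bottom 9 bit(s), prepend 9 zero(s) on the left.
  00011011101001000001  ->  keep [00011011101], discard [001000001], prepend 000000000
= 00000000000011011101

Answer: 00000000000011011101 (221)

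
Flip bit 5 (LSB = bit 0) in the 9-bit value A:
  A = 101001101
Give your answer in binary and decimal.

Mask = 1 << 5 = 000100000
Bit 5 of A is 0; XOR with the mask flips it to 1.
  101001101
^ 000100000
-----------
  101101101

Answer: 101101101 (365)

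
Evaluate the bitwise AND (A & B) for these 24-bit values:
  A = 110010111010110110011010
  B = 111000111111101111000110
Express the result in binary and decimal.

Apply & to each column (1 only where both bits are 1):
  110010111010110110011010
& 111000111111101111000110
--------------------------
  110000111010100110000010

Answer: 110000111010100110000010 (12822914)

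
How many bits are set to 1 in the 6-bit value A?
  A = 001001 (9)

001001
1-bits at positions (from bit 0 = LSB): 0, 3
Count = 2

Answer: 2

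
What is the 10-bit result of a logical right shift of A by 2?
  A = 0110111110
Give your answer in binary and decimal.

Logical shift right by 2: drop the bottom 2 bit(s), prepend 2 zero(s) on the left.
  0110111110  ->  keep [01101111], discard [10], prepend 00
= 0001101111

Answer: 0001101111 (111)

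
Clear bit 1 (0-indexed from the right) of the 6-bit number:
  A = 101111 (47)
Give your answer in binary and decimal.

Mask = ~(1 << 1) = 111101
Bit 1 of A is 1, so AND-ing with the mask clears it to 0.
  101111
& 111101
--------
  101101

Answer: 101101 (45)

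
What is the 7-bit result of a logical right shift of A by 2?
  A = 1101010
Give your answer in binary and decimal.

Logical shift right by 2: drop the bottom 2 bit(s), prepend 2 zero(s) on the left.
  1101010  ->  keep [11010], discard [10], prepend 00
= 0011010

Answer: 0011010 (26)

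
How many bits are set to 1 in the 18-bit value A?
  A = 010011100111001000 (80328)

010011100111001000
1-bits at positions (from bit 0 = LSB): 3, 6, 7, 8, 11, 12, 13, 16
Count = 8

Answer: 8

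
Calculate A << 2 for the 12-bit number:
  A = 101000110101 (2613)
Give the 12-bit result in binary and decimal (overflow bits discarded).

Shift left by 2: drop the top 2 bit(s), append 2 zero(s) on the right.
  101000110101  ->  discard [10], keep [1000110101], append 00
= 100011010100

Answer: 100011010100 (2260)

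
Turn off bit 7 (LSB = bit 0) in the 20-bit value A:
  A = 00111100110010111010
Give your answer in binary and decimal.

Mask = ~(1 << 7) = 11111111111101111111
Bit 7 of A is 1, so AND-ing with the mask clears it to 0.
  00111100110010111010
& 11111111111101111111
----------------------
  00111100110000111010

Answer: 00111100110000111010 (248890)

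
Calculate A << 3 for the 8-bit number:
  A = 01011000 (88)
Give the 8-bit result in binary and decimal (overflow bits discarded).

Shift left by 3: drop the top 3 bit(s), append 3 zero(s) on the right.
  01011000  ->  discard [010], keep [11000], append 000
= 11000000

Answer: 11000000 (192)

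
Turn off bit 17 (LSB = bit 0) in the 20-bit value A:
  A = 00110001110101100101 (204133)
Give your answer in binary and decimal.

Mask = ~(1 << 17) = 11011111111111111111
Bit 17 of A is 1, so AND-ing with the mask clears it to 0.
  00110001110101100101
& 11011111111111111111
----------------------
  00010001110101100101

Answer: 00010001110101100101 (73061)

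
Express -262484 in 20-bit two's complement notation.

1. Binary of +262484:  01000000000101010100
2. Invert bits:     10111111111010101011
3. Add 1:           10111111111010101100

Answer: 10111111111010101100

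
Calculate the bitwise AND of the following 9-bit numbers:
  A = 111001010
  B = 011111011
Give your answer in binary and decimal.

Apply & to each column (1 only where both bits are 1):
  111001010
& 011111011
-----------
  011001010

Answer: 011001010 (202)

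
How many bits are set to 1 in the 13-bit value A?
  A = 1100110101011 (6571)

1100110101011
1-bits at positions (from bit 0 = LSB): 0, 1, 3, 5, 7, 8, 11, 12
Count = 8

Answer: 8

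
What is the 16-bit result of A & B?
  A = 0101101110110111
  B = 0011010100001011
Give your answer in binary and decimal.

Apply & to each column (1 only where both bits are 1):
  0101101110110111
& 0011010100001011
------------------
  0001000100000011

Answer: 0001000100000011 (4355)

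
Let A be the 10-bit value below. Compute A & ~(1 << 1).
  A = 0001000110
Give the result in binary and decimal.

Mask = ~(1 << 1) = 1111111101
Bit 1 of A is 1, so AND-ing with the mask clears it to 0.
  0001000110
& 1111111101
------------
  0001000100

Answer: 0001000100 (68)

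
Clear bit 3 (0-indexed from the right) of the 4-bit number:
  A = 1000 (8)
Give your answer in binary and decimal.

Mask = ~(1 << 3) = 0111
Bit 3 of A is 1, so AND-ing with the mask clears it to 0.
  1000
& 0111
------
  0000

Answer: 0000 (0)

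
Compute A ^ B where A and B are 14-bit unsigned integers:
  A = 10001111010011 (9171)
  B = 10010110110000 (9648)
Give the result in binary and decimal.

Apply ^ to each column (1 where bits differ):
  10001111010011
^ 10010110110000
----------------
  00011001100011

Answer: 00011001100011 (1635)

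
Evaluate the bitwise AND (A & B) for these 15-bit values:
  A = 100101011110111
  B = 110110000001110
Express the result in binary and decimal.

Apply & to each column (1 only where both bits are 1):
  100101011110111
& 110110000001110
-----------------
  100100000000110

Answer: 100100000000110 (18438)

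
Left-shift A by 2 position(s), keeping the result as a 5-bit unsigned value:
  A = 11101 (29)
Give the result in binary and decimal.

Shift left by 2: drop the top 2 bit(s), append 2 zero(s) on the right.
  11101  ->  discard [11], keep [101], append 00
= 10100

Answer: 10100 (20)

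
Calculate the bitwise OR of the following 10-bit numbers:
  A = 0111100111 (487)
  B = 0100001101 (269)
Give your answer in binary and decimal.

Apply | to each column (1 where either bit is 1):
  0111100111
| 0100001101
------------
  0111101111

Answer: 0111101111 (495)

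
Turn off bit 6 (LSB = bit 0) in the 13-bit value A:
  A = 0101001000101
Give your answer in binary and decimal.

Mask = ~(1 << 6) = 1111110111111
Bit 6 of A is 1, so AND-ing with the mask clears it to 0.
  0101001000101
& 1111110111111
---------------
  0101000000101

Answer: 0101000000101 (2565)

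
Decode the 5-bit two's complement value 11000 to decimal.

MSB is 1, so the value is negative. Find the magnitude:
1. Invert bits:  00111
2. Add 1:        01000  = 8
3. Apply sign:   -8

Answer: -8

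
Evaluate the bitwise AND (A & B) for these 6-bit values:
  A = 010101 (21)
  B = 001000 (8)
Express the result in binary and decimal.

Apply & to each column (1 only where both bits are 1):
  010101
& 001000
--------
  000000

Answer: 000000 (0)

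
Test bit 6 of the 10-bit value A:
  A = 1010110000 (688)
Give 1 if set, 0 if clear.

Bit 6 is the 7th from the right.
  1010110000
     ^
That bit is 0.

Answer: 0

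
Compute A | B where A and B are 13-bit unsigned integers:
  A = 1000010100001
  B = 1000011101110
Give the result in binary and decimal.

Apply | to each column (1 where either bit is 1):
  1000010100001
| 1000011101110
---------------
  1000011101111

Answer: 1000011101111 (4335)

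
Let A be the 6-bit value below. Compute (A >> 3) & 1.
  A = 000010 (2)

Bit 3 is the 4th from the right.
  000010
    ^
That bit is 0.

Answer: 0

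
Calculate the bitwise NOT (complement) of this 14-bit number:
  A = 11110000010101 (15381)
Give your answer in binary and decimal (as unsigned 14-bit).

Flip each bit (0->1, 1->0):
  11110000010101
  00001111101010

Answer: 00001111101010 (1002)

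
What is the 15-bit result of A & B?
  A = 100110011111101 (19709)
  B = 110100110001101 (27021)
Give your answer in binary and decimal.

Apply & to each column (1 only where both bits are 1):
  100110011111101
& 110100110001101
-----------------
  100100010001101

Answer: 100100010001101 (18573)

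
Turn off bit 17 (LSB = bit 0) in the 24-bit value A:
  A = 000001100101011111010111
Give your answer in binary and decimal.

Mask = ~(1 << 17) = 111111011111111111111111
Bit 17 of A is 1, so AND-ing with the mask clears it to 0.
  000001100101011111010111
& 111111011111111111111111
--------------------------
  000001000101011111010111

Answer: 000001000101011111010111 (284631)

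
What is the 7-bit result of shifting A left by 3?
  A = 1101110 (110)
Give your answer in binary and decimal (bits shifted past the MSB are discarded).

Shift left by 3: drop the top 3 bit(s), append 3 zero(s) on the right.
  1101110  ->  discard [110], keep [1110], append 000
= 1110000

Answer: 1110000 (112)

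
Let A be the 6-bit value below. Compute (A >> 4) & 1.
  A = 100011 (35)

Bit 4 is the 5th from the right.
  100011
   ^
That bit is 0.

Answer: 0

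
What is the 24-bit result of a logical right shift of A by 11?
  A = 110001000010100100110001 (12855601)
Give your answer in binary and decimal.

Logical shift right by 11: drop the bottom 11 bit(s), prepend 11 zero(s) on the left.
  110001000010100100110001  ->  keep [1100010000101], discard [00100110001], prepend 00000000000
= 000000000001100010000101

Answer: 000000000001100010000101 (6277)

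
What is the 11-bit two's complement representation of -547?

1. Binary of +547:  01000100011
2. Invert bits:     10111011100
3. Add 1:           10111011101

Answer: 10111011101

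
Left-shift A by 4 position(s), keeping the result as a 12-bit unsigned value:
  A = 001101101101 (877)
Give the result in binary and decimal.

Shift left by 4: drop the top 4 bit(s), append 4 zero(s) on the right.
  001101101101  ->  discard [0011], keep [01101101], append 0000
= 011011010000

Answer: 011011010000 (1744)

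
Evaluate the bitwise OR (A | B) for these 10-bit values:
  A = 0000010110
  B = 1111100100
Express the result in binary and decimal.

Apply | to each column (1 where either bit is 1):
  0000010110
| 1111100100
------------
  1111110110

Answer: 1111110110 (1014)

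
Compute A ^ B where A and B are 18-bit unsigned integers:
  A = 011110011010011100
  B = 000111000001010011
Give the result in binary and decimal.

Apply ^ to each column (1 where bits differ):
  011110011010011100
^ 000111000001010011
--------------------
  011001011011001111

Answer: 011001011011001111 (104143)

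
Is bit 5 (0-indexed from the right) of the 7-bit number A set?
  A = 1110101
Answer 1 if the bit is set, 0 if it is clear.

Bit 5 is the 6th from the right.
  1110101
   ^
That bit is 1.

Answer: 1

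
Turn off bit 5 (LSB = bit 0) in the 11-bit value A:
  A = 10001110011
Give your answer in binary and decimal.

Mask = ~(1 << 5) = 11111011111
Bit 5 of A is 1, so AND-ing with the mask clears it to 0.
  10001110011
& 11111011111
-------------
  10001010011

Answer: 10001010011 (1107)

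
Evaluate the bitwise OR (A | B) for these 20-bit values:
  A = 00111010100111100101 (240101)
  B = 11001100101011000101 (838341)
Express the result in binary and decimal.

Apply | to each column (1 where either bit is 1):
  00111010100111100101
| 11001100101011000101
----------------------
  11111110101111100101

Answer: 11111110101111100101 (1043429)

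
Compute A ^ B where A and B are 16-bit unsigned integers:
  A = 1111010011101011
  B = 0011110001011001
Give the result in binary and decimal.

Apply ^ to each column (1 where bits differ):
  1111010011101011
^ 0011110001011001
------------------
  1100100010110010

Answer: 1100100010110010 (51378)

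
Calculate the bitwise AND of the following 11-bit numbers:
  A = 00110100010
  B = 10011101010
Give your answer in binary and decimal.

Apply & to each column (1 only where both bits are 1):
  00110100010
& 10011101010
-------------
  00010100010

Answer: 00010100010 (162)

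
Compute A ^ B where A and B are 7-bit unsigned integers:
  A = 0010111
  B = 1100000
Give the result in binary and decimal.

Apply ^ to each column (1 where bits differ):
  0010111
^ 1100000
---------
  1110111

Answer: 1110111 (119)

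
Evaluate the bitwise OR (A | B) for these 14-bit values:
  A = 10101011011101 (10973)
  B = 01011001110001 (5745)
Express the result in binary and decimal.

Apply | to each column (1 where either bit is 1):
  10101011011101
| 01011001110001
----------------
  11111011111101

Answer: 11111011111101 (16125)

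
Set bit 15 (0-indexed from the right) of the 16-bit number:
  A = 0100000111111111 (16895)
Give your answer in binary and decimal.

Mask = 1 << 15 = 1000000000000000
Bit 15 of A is 0, so OR-ing with the mask flips it to 1.
  0100000111111111
| 1000000000000000
------------------
  1100000111111111

Answer: 1100000111111111 (49663)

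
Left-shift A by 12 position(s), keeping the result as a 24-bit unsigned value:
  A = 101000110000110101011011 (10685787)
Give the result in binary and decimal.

Shift left by 12: drop the top 12 bit(s), append 12 zero(s) on the right.
  101000110000110101011011  ->  discard [101000110000], keep [110101011011], append 000000000000
= 110101011011000000000000

Answer: 110101011011000000000000 (14004224)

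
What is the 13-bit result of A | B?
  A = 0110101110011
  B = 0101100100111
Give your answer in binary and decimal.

Apply | to each column (1 where either bit is 1):
  0110101110011
| 0101100100111
---------------
  0111101110111

Answer: 0111101110111 (3959)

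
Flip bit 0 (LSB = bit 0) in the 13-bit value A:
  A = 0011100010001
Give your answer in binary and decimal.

Mask = 1 << 0 = 0000000000001
Bit 0 of A is 1; XOR with the mask flips it to 0.
  0011100010001
^ 0000000000001
---------------
  0011100010000

Answer: 0011100010000 (1808)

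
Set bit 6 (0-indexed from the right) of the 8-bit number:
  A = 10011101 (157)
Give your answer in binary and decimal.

Mask = 1 << 6 = 01000000
Bit 6 of A is 0, so OR-ing with the mask flips it to 1.
  10011101
| 01000000
----------
  11011101

Answer: 11011101 (221)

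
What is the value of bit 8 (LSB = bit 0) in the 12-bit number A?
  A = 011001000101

Bit 8 is the 9th from the right.
  011001000101
     ^
That bit is 0.

Answer: 0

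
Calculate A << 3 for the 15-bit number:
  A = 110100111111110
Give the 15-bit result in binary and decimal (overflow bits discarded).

Shift left by 3: drop the top 3 bit(s), append 3 zero(s) on the right.
  110100111111110  ->  discard [110], keep [100111111110], append 000
= 100111111110000

Answer: 100111111110000 (20464)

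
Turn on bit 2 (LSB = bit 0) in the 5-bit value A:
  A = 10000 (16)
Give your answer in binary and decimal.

Mask = 1 << 2 = 00100
Bit 2 of A is 0, so OR-ing with the mask flips it to 1.
  10000
| 00100
-------
  10100

Answer: 10100 (20)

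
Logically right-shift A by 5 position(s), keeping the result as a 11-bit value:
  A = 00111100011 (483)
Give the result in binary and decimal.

Logical shift right by 5: drop the bottom 5 bit(s), prepend 5 zero(s) on the left.
  00111100011  ->  keep [001111], discard [00011], prepend 00000
= 00000001111

Answer: 00000001111 (15)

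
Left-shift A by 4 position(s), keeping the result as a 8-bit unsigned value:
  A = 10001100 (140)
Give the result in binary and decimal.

Shift left by 4: drop the top 4 bit(s), append 4 zero(s) on the right.
  10001100  ->  discard [1000], keep [1100], append 0000
= 11000000

Answer: 11000000 (192)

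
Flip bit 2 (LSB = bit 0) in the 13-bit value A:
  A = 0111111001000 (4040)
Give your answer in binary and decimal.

Mask = 1 << 2 = 0000000000100
Bit 2 of A is 0; XOR with the mask flips it to 1.
  0111111001000
^ 0000000000100
---------------
  0111111001100

Answer: 0111111001100 (4044)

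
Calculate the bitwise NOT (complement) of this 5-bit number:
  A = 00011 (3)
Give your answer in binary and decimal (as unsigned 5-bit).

Flip each bit (0->1, 1->0):
  00011
  11100

Answer: 11100 (28)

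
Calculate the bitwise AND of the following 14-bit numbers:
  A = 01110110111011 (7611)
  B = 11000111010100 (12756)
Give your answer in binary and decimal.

Apply & to each column (1 only where both bits are 1):
  01110110111011
& 11000111010100
----------------
  01000110010000

Answer: 01000110010000 (4496)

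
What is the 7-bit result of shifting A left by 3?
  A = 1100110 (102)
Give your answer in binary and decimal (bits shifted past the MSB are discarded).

Shift left by 3: drop the top 3 bit(s), append 3 zero(s) on the right.
  1100110  ->  discard [110], keep [0110], append 000
= 0110000

Answer: 0110000 (48)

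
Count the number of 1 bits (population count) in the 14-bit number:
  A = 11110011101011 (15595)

11110011101011
1-bits at positions (from bit 0 = LSB): 0, 1, 3, 5, 6, 7, 10, 11, 12, 13
Count = 10

Answer: 10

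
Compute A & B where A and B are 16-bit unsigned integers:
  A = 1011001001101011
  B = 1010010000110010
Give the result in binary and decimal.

Apply & to each column (1 only where both bits are 1):
  1011001001101011
& 1010010000110010
------------------
  1010000000100010

Answer: 1010000000100010 (40994)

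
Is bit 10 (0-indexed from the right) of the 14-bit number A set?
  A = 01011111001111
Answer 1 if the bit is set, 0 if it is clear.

Bit 10 is the 11th from the right.
  01011111001111
     ^
That bit is 1.

Answer: 1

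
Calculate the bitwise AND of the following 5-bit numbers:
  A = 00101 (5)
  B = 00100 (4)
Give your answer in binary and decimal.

Apply & to each column (1 only where both bits are 1):
  00101
& 00100
-------
  00100

Answer: 00100 (4)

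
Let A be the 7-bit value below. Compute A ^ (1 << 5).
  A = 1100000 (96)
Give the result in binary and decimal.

Mask = 1 << 5 = 0100000
Bit 5 of A is 1; XOR with the mask flips it to 0.
  1100000
^ 0100000
---------
  1000000

Answer: 1000000 (64)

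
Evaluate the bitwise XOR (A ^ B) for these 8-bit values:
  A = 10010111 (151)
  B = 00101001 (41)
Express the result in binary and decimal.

Apply ^ to each column (1 where bits differ):
  10010111
^ 00101001
----------
  10111110

Answer: 10111110 (190)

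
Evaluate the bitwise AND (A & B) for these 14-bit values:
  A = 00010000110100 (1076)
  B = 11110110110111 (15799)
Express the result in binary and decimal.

Apply & to each column (1 only where both bits are 1):
  00010000110100
& 11110110110111
----------------
  00010000110100

Answer: 00010000110100 (1076)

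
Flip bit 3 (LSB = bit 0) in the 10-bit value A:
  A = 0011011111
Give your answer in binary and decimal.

Mask = 1 << 3 = 0000001000
Bit 3 of A is 1; XOR with the mask flips it to 0.
  0011011111
^ 0000001000
------------
  0011010111

Answer: 0011010111 (215)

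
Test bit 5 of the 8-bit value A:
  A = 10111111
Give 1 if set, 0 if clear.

Bit 5 is the 6th from the right.
  10111111
    ^
That bit is 1.

Answer: 1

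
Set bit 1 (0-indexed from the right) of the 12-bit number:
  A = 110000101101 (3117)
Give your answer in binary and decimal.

Mask = 1 << 1 = 000000000010
Bit 1 of A is 0, so OR-ing with the mask flips it to 1.
  110000101101
| 000000000010
--------------
  110000101111

Answer: 110000101111 (3119)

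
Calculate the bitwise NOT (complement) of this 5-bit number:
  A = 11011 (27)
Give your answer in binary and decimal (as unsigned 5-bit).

Flip each bit (0->1, 1->0):
  11011
  00100

Answer: 00100 (4)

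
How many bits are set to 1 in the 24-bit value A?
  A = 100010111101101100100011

100010111101101100100011
1-bits at positions (from bit 0 = LSB): 0, 1, 5, 8, 9, 11, 12, 14, 15, 16, 17, 19, 23
Count = 13

Answer: 13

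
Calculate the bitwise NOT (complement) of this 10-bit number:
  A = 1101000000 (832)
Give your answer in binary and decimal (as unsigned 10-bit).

Flip each bit (0->1, 1->0):
  1101000000
  0010111111

Answer: 0010111111 (191)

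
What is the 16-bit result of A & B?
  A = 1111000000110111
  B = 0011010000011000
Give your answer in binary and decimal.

Apply & to each column (1 only where both bits are 1):
  1111000000110111
& 0011010000011000
------------------
  0011000000010000

Answer: 0011000000010000 (12304)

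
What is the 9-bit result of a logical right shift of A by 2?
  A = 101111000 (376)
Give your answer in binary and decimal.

Logical shift right by 2: drop the bottom 2 bit(s), prepend 2 zero(s) on the left.
  101111000  ->  keep [1011110], discard [00], prepend 00
= 001011110

Answer: 001011110 (94)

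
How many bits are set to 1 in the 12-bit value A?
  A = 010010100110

010010100110
1-bits at positions (from bit 0 = LSB): 1, 2, 5, 7, 10
Count = 5

Answer: 5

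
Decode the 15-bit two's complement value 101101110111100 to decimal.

MSB is 1, so the value is negative. Find the magnitude:
1. Invert bits:  010010001000011
2. Add 1:        010010001000100  = 9284
3. Apply sign:   -9284

Answer: -9284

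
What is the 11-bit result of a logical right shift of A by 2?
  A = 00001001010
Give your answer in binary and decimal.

Logical shift right by 2: drop the bottom 2 bit(s), prepend 2 zero(s) on the left.
  00001001010  ->  keep [000010010], discard [10], prepend 00
= 00000010010

Answer: 00000010010 (18)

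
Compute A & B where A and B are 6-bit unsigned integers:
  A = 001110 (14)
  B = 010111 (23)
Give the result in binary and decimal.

Apply & to each column (1 only where both bits are 1):
  001110
& 010111
--------
  000110

Answer: 000110 (6)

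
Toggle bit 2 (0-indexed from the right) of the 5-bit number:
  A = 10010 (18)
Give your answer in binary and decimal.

Mask = 1 << 2 = 00100
Bit 2 of A is 0; XOR with the mask flips it to 1.
  10010
^ 00100
-------
  10110

Answer: 10110 (22)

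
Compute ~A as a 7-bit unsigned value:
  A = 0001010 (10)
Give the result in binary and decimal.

Flip each bit (0->1, 1->0):
  0001010
  1110101

Answer: 1110101 (117)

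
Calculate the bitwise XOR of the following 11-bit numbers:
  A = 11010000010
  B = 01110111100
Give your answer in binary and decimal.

Apply ^ to each column (1 where bits differ):
  11010000010
^ 01110111100
-------------
  10100111110

Answer: 10100111110 (1342)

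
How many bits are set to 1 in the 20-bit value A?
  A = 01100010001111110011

01100010001111110011
1-bits at positions (from bit 0 = LSB): 0, 1, 4, 5, 6, 7, 8, 9, 13, 17, 18
Count = 11

Answer: 11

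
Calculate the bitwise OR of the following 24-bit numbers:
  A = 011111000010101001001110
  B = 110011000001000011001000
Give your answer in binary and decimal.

Apply | to each column (1 where either bit is 1):
  011111000010101001001110
| 110011000001000011001000
--------------------------
  111111000011101011001110

Answer: 111111000011101011001110 (16530126)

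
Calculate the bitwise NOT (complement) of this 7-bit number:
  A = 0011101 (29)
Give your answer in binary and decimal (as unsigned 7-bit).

Flip each bit (0->1, 1->0):
  0011101
  1100010

Answer: 1100010 (98)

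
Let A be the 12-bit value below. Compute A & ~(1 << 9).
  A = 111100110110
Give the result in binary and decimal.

Mask = ~(1 << 9) = 110111111111
Bit 9 of A is 1, so AND-ing with the mask clears it to 0.
  111100110110
& 110111111111
--------------
  110100110110

Answer: 110100110110 (3382)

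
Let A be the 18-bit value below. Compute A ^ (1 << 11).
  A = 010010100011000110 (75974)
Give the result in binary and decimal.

Mask = 1 << 11 = 000000100000000000
Bit 11 of A is 1; XOR with the mask flips it to 0.
  010010100011000110
^ 000000100000000000
--------------------
  010010000011000110

Answer: 010010000011000110 (73926)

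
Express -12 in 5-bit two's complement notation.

1. Binary of +12:  01100
2. Invert bits:     10011
3. Add 1:           10100

Answer: 10100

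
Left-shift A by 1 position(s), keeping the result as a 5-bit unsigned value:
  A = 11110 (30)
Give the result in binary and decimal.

Shift left by 1: drop the top 1 bit(s), append 1 zero(s) on the right.
  11110  ->  discard [1], keep [1110], append 0
= 11100

Answer: 11100 (28)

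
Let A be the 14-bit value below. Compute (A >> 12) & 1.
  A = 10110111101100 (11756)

Bit 12 is the 13th from the right.
  10110111101100
   ^
That bit is 0.

Answer: 0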